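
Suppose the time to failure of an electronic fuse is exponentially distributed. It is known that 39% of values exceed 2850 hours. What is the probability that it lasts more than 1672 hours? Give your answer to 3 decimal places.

0.576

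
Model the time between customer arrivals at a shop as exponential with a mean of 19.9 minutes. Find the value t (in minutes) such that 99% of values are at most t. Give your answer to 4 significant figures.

The rate is λ = 1/19.9 = 0.0502513 per minute.
Set 1 − e^(−λt) = 0.99, so t = −ln(0.01)/λ = 4.6052/0.0502513 ≈ 91.6429 minutes.

91.64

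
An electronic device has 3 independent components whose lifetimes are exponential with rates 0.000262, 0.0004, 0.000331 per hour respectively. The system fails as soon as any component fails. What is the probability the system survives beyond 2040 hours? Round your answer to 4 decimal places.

The time to first failure is exponential with rate Σλ = 0.000262 + 0.0004 + 0.000331 = 0.000993.
P(min > 2040) = e^(−0.000993·2040) = e^(−2.0257) ≈ 0.1319.

0.1319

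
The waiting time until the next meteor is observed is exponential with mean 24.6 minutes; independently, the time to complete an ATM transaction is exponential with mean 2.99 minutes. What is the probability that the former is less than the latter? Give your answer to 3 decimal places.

0.108

λ_1 = 1/24.6 = 0.0406504, λ_2 = 1/2.99 = 0.334448.
For independent exponentials, P(the former < the latter) = λ_1/(λ_1+λ_2) = 0.0406504/0.375099 ≈ 0.108.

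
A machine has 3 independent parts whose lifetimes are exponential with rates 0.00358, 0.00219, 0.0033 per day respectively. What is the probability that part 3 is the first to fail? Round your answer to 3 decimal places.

The time to first failure is exponential with rate Σλ = 0.00358 + 0.00219 + 0.0033 = 0.00907.
P(part 3 first) = λ_3/Σλ = 0.0033/0.00907 ≈ 0.364.

0.364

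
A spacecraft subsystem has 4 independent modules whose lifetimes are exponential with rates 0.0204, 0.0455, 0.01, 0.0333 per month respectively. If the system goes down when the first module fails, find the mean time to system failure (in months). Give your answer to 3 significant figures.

9.16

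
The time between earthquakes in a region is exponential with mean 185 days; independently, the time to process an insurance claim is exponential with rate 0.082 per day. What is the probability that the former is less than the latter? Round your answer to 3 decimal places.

0.062

λ_1 = 1/185 = 0.00540541, λ_2 = 0.082.
For independent exponentials, P(the former < the latter) = λ_1/(λ_1+λ_2) = 0.00540541/0.0874054 ≈ 0.062.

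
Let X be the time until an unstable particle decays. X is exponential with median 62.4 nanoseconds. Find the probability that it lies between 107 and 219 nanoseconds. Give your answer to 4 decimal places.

0.2169

For an exponential, median = ln(2)/λ, so λ = ln 2 / 62.4 = 0.0111081 per nanosecond.
P(107 < X < 219) = e^(−λ·107) − e^(−λ·219) = 0.30466 − 0.08780 ≈ 0.2169.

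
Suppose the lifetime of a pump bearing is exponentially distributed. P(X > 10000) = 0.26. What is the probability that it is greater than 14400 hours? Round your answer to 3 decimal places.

0.144

e^(−λ·10000) = 0.26 ⇒ λ = −ln(0.26)/10000 = 0.000134707.
P(X > 14400) = e^(−0.000134707·14400) = e^(−1.9398) ≈ 0.144.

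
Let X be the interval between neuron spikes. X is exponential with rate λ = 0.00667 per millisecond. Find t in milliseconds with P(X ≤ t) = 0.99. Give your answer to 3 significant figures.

690

Set 1 − e^(−λt) = 0.99, so t = −ln(0.01)/λ = 4.6052/0.00667 ≈ 690.43 milliseconds.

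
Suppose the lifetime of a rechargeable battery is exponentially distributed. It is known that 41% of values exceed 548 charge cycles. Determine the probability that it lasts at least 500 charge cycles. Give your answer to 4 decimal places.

0.4433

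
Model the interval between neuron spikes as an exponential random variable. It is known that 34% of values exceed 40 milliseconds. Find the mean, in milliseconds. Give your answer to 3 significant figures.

e^(−λ·40) = 0.34 ⇒ λ = −ln(0.34)/40 = 0.0269702.
Mean = 1/λ = 37.0779 milliseconds.

37.1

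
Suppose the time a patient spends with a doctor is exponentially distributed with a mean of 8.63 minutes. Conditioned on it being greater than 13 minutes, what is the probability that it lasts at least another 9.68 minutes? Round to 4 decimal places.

0.3257

The rate is λ = 1/8.63 = 0.115875 per minute.
P(X > s+t | X > s) = e^(−λ(s+t))/e^(−λs) = e^(−λt), independent of s = 13.
P(X > 9.68) = e^(−1.1217) ≈ 0.3257.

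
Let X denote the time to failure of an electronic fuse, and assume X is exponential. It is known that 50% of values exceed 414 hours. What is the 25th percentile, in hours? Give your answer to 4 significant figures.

171.8

e^(−λ·414) = 0.50 ⇒ λ = −ln(0.50)/414 = 0.00167427.
25th percentile: 1 − e^(−λt) = 0.25, t = −ln(0.75)/λ = 171.826 hours.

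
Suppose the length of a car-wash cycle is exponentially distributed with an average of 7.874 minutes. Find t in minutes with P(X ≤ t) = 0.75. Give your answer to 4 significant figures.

10.92

The rate is λ = 1/7.874 = 0.127 per minute.
Set 1 − e^(−λt) = 0.75, so t = −ln(0.25)/λ = 1.3863/0.127 ≈ 10.9157 minutes.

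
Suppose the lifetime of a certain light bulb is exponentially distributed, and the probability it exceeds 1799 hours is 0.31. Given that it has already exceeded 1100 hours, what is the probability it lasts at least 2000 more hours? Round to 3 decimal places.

0.272

From e^(−λ·1799) = 0.31, λ = −ln(0.31)/1799 = 0.000651019.
Memoryless: P(X > 1100+2000 | X > 1100) = P(X > 2000) = e^(−0.000651019·2000) ≈ 0.272.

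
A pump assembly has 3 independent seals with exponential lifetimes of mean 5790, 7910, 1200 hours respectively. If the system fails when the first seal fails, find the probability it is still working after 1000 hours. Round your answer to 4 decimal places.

0.3222

The first failure time is exponential with rate Σλ_i = 1/5790 + 1/7910 + 1/1200 = 0.00113247 per hour.
P(min > 1000) = e^(−0.00113247·1000) = e^(−1.1325) ≈ 0.3222.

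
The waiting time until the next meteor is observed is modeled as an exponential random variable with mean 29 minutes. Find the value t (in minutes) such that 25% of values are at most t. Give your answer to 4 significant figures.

8.343

The rate is λ = 1/29 = 0.0344828 per minute.
Set 1 − e^(−λt) = 0.25, so t = −ln(0.75)/λ = 0.28768/0.0344828 ≈ 8.34278 minutes.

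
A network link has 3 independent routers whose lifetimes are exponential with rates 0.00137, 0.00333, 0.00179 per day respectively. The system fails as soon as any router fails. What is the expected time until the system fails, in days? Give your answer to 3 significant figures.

The time to first failure is exponential with rate Σλ = 0.00137 + 0.00333 + 0.00179 = 0.00649.
E[min] = 1/Σλ = 1/0.00649 = 154.083 days.

154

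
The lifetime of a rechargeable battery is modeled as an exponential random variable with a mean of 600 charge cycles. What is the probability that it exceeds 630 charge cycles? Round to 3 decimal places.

The rate is λ = 1/600 = 0.00166667 per charge cycle.
P(X > 630) = e^(−λ·630) = e^(−1.05) ≈ 0.350.

0.350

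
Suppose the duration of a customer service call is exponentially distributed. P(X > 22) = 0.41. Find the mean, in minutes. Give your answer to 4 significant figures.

24.67

e^(−λ·22) = 0.41 ⇒ λ = −ln(0.41)/22 = 0.0405272.
Mean = 1/λ = 24.6748 minutes.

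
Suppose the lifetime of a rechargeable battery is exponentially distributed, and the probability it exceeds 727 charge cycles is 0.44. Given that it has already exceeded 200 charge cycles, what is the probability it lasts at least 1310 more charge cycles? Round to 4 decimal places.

From e^(−λ·727) = 0.44, λ = −ln(0.44)/727 = 0.00112927.
Memoryless: P(X > 200+1310 | X > 200) = P(X > 1310) = e^(−0.00112927·1310) ≈ 0.2278.

0.2278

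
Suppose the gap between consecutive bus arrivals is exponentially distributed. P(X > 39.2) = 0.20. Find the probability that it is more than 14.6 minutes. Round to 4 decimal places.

0.5491

e^(−λ·39.2) = 0.20 ⇒ λ = −ln(0.20)/39.2 = 0.0410571.
P(X > 14.6) = e^(−0.0410571·14.6) = e^(−0.59943) ≈ 0.5491.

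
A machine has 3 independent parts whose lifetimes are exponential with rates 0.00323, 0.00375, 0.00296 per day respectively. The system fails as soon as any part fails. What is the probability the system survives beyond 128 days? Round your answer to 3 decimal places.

The time to first failure is exponential with rate Σλ = 0.00323 + 0.00375 + 0.00296 = 0.00994.
P(min > 128) = e^(−0.00994·128) = e^(−1.2723) ≈ 0.280.

0.280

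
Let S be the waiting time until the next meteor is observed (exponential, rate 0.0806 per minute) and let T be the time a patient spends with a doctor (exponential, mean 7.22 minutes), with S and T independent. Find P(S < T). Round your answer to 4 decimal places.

λ_1 = 0.0806, λ_2 = 1/7.22 = 0.138504.
For independent exponentials, P(S < T) = λ_1/(λ_1+λ_2) = 0.0806/0.219104 ≈ 0.3679.

0.3679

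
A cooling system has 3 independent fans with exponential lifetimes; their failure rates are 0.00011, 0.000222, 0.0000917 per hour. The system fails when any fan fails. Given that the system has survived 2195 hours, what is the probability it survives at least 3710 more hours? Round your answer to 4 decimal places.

0.2076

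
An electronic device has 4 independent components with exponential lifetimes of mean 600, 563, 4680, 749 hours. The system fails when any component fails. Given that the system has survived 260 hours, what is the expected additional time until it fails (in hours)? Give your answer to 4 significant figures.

First-failure rate Σλ = 1/600 + 1/563 + 1/4680 + 1/749 = 0.00499165.
By memorylessness the expected residual is 1/Σλ = 200.334 hours, regardless of the 260 already elapsed.

200.3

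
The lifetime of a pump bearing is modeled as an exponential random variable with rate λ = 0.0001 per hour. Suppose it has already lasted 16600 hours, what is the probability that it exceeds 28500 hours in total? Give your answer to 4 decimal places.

0.3042

By the memoryless property, P(X > 16600+11900 | X > 16600) = P(X > 11900).
P(X > 11900) = e^(−1.19) ≈ 0.3042.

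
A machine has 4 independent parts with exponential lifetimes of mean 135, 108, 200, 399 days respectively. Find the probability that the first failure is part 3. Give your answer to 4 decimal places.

Rates: λ_i = 1/mean_i → 0.00740741, 0.00925926, 0.005, 0.00250627; Σλ = 0.0241729.
P(part 3 first) = λ_3/Σλ = 0.005/0.0241729 ≈ 0.2068.

0.2068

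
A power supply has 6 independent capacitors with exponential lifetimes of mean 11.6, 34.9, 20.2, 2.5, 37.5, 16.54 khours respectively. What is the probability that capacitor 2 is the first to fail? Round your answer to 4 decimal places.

Rates: λ_i = 1/mean_i → 0.0862069, 0.0286533, 0.049505, 0.4, 0.0266667, 0.0604595; Σλ = 0.651491.
P(capacitor 2 first) = λ_2/Σλ = 0.0286533/0.651491 ≈ 0.0440.

0.0440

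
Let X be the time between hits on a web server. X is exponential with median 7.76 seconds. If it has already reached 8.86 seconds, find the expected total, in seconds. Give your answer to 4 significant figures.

20.06

For an exponential, median = ln(2)/λ, so λ = ln 2 / 7.76 = 0.0893231 per second.
By memorylessness, E[X | X > 8.86] = 8.86 + 1/λ = 8.86 + 11.1953 = 20.0553 seconds.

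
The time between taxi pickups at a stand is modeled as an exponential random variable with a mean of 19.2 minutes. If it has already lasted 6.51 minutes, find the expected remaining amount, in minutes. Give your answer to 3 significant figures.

19.2

The rate is λ = 1/19.2 = 0.0520833 per minute.
By memorylessness, the remaining amount past any threshold is again Exp(λ) with mean 1/λ = 19.2 minutes.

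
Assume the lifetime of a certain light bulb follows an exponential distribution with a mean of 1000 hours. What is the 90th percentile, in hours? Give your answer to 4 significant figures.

The rate is λ = 1/1000 = 0.001 per hour.
Set 1 − e^(−λt) = 0.9, so t = −ln(0.1)/λ = 2.3026/0.001 ≈ 2302.59 hours.

2303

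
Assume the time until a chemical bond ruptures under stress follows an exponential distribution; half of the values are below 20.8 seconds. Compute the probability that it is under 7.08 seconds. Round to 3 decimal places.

For an exponential, median = ln(2)/λ, so λ = ln 2 / 20.8 = 0.0333244 per second.
P(X ≤ 7.08) = 1 − e^(−λ·7.08) = 1 − e^(−0.23594) ≈ 0.210.

0.210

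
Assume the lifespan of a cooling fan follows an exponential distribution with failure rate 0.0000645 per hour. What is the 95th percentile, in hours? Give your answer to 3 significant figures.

Set 1 − e^(−λt) = 0.95, so t = −ln(0.05)/λ = 2.9957/0.0000645 ≈ 46445.5 hours.

46400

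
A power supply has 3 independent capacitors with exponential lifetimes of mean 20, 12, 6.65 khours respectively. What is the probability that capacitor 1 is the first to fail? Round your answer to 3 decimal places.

Rates: λ_i = 1/mean_i → 0.05, 0.0833333, 0.150376; Σλ = 0.283709.
P(capacitor 1 first) = λ_1/Σλ = 0.05/0.283709 ≈ 0.176.

0.176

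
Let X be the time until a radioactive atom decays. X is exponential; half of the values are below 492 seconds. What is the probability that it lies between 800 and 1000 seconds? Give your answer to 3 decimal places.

For an exponential, median = ln(2)/λ, so λ = ln 2 / 492 = 0.00140884 per second.
P(800 < X < 1000) = e^(−λ·800) − e^(−λ·1000) = 0.32398 − 0.24443 ≈ 0.080.

0.080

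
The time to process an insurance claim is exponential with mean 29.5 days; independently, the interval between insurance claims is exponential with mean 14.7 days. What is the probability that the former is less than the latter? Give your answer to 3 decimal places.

0.333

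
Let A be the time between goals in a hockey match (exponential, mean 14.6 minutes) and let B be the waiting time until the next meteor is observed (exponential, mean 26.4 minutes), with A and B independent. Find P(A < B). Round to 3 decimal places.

0.644

λ_1 = 1/14.6 = 0.0684932, λ_2 = 1/26.4 = 0.0378788.
For independent exponentials, P(A < B) = λ_1/(λ_1+λ_2) = 0.0684932/0.106372 ≈ 0.644.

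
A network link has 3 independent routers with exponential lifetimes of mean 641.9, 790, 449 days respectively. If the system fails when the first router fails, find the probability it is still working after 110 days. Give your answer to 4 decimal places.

0.5737

The first failure time is exponential with rate Σλ_i = 1/641.9 + 1/790 + 1/449 = 0.00505087 per day.
P(min > 110) = e^(−0.00505087·110) = e^(−0.5556) ≈ 0.5737.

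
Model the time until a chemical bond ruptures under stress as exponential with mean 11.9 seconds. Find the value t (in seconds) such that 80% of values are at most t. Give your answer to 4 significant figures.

19.15

The rate is λ = 1/11.9 = 0.0840336 per second.
Set 1 − e^(−λt) = 0.8, so t = −ln(0.2)/λ = 1.6094/0.0840336 ≈ 19.1523 seconds.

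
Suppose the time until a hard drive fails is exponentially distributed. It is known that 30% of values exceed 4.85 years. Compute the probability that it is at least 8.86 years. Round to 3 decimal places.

0.111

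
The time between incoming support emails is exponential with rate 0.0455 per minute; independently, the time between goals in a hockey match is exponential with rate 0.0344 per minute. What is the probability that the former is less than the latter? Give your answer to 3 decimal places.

0.569

λ_1 = 0.0455, λ_2 = 0.0344.
For independent exponentials, P(the former < the latter) = λ_1/(λ_1+λ_2) = 0.0455/0.0799 ≈ 0.569.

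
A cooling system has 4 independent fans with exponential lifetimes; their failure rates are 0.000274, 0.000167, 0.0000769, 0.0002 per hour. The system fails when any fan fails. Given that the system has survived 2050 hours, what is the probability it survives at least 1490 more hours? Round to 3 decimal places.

0.343

Time to first failure ~ Exp(Σλ) with Σλ = 0.0007179.
By memorylessness, P(T > 2050+1490 | T > 2050) = P(T > 1490) = e^(−0.0007179·1490) ≈ 0.343.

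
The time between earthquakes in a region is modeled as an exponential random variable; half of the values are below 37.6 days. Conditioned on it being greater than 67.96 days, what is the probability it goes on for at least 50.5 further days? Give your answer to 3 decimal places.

0.394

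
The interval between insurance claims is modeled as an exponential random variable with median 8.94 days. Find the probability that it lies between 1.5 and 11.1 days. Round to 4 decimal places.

For an exponential, median = ln(2)/λ, so λ = ln 2 / 8.94 = 0.0775332 per day.
P(1.5 < X < 11.1) = e^(−λ·1.5) − e^(−λ·11.1) = 0.89021 − 0.42290 ≈ 0.4673.

0.4673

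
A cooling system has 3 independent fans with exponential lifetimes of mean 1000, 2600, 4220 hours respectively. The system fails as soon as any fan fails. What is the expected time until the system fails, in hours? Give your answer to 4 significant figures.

616.7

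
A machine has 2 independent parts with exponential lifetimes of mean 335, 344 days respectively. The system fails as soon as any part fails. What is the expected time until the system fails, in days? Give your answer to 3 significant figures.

170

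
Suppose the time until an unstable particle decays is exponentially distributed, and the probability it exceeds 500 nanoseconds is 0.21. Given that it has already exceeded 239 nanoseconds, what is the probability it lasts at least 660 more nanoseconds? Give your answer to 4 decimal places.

0.1274

From e^(−λ·500) = 0.21, λ = −ln(0.21)/500 = 0.0031213.
Memoryless: P(X > 239+660 | X > 239) = P(X > 660) = e^(−0.0031213·660) ≈ 0.1274.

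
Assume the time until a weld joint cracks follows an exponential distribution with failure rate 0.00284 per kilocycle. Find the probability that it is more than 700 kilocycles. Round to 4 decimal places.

P(X > 700) = e^(−λ·700) = e^(−1.988) ≈ 0.1370.

0.1370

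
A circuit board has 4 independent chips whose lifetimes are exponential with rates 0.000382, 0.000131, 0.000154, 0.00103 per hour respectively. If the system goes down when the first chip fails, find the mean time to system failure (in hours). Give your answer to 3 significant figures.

589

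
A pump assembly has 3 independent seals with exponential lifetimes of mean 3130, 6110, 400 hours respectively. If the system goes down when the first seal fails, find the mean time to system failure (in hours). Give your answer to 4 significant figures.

The first failure time is exponential with rate Σλ_i = 1/3130 + 1/6110 + 1/400 = 0.00298315 per hour.
E[min] = 1/Σλ = 1/0.00298315 = 335.216 hours.

335.2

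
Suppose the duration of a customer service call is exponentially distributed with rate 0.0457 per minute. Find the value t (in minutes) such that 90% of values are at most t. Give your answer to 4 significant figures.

50.38

Set 1 − e^(−λt) = 0.9, so t = −ln(0.1)/λ = 2.3026/0.0457 ≈ 50.3848 minutes.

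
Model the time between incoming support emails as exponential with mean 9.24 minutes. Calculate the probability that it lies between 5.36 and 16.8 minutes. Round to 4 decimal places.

The rate is λ = 1/9.24 = 0.108225 per minute.
P(5.36 < X < 16.8) = e^(−λ·5.36) − e^(−λ·16.8) = 0.55985 − 0.16232 ≈ 0.3975.

0.3975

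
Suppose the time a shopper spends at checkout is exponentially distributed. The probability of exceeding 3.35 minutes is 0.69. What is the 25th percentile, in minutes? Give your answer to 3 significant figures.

2.60

e^(−λ·3.35) = 0.69 ⇒ λ = −ln(0.69)/3.35 = 0.110765.
25th percentile: 1 − e^(−λt) = 0.25, t = −ln(0.75)/λ = 2.59722 minutes.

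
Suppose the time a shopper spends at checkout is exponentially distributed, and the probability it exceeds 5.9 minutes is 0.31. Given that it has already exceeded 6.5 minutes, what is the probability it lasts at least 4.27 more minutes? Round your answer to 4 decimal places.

0.4284

From e^(−λ·5.9) = 0.31, λ = −ln(0.31)/5.9 = 0.198506.
Memoryless: P(X > 6.5+4.27 | X > 6.5) = P(X > 4.27) = e^(−0.198506·4.27) ≈ 0.4284.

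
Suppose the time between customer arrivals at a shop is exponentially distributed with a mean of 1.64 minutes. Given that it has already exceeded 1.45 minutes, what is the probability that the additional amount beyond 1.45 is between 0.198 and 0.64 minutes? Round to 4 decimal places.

0.2094

The rate is λ = 1/1.64 = 0.609756 per minute.
Memoryless: the residual past 1.45 is again Exp(λ).
P(0.198 < residual < 0.64) = e^(−λ·0.198) − e^(−λ·0.64) = 0.88627 − 0.67689 ≈ 0.2094.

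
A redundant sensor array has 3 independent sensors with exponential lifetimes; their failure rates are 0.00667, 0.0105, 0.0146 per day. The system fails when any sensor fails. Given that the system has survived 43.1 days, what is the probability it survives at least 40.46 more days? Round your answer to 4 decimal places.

Time to first failure ~ Exp(Σλ) with Σλ = 0.03177.
By memorylessness, P(T > 43.1+40.46 | T > 43.1) = P(T > 40.46) = e^(−0.03177·40.46) ≈ 0.2765.

0.2765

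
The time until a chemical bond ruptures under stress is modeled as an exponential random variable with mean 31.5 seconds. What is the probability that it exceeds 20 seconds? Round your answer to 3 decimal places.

0.530

The rate is λ = 1/31.5 = 0.031746 per second.
P(X > 20) = e^(−λ·20) = e^(−0.63492) ≈ 0.530.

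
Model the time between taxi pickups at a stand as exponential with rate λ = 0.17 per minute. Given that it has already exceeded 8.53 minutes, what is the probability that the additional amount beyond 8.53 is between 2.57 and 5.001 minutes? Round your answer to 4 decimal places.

Memoryless: the residual past 8.53 is again Exp(λ).
P(2.57 < residual < 5.001) = e^(−λ·2.57) − e^(−λ·5.001) = 0.64604 − 0.42734 ≈ 0.2187.

0.2187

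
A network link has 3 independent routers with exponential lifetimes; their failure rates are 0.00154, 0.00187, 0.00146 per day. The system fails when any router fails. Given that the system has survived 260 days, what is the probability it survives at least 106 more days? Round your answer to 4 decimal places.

0.5968

Time to first failure ~ Exp(Σλ) with Σλ = 0.00487.
By memorylessness, P(T > 260+106 | T > 260) = P(T > 106) = e^(−0.00487·106) ≈ 0.5968.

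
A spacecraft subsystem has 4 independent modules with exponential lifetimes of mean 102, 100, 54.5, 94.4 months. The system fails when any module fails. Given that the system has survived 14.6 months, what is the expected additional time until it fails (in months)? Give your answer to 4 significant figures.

20.51

First-failure rate Σλ = 1/102 + 1/100 + 1/54.5 + 1/94.4 = 0.0487458.
By memorylessness the expected residual is 1/Σλ = 20.5146 months, regardless of the 14.6 already elapsed.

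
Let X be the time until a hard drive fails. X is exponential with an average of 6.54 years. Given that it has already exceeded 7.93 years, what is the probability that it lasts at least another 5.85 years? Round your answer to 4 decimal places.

0.4088

The rate is λ = 1/6.54 = 0.152905 per year.
P(X > s+t | X > s) = e^(−λ(s+t))/e^(−λs) = e^(−λt), independent of s = 7.93.
P(X > 5.85) = e^(−0.8945) ≈ 0.4088.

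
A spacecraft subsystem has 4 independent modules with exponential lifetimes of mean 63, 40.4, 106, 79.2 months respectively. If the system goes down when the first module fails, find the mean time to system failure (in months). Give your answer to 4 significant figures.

The first failure time is exponential with rate Σλ_i = 1/63 + 1/40.4 + 1/106 + 1/79.2 = 0.0626857 per month.
E[min] = 1/Σλ = 1/0.0626857 = 15.9526 months.

15.95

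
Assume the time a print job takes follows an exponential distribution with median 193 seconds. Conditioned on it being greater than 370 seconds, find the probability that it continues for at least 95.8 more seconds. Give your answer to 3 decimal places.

0.709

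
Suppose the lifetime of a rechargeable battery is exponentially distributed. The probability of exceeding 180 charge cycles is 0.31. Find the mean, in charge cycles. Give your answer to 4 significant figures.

153.7

e^(−λ·180) = 0.31 ⇒ λ = −ln(0.31)/180 = 0.00650657.
Mean = 1/λ = 153.691 charge cycles.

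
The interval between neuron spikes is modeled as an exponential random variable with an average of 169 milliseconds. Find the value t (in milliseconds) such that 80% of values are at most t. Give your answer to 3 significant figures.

272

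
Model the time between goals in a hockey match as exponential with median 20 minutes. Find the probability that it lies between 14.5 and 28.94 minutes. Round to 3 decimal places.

For an exponential, median = ln(2)/λ, so λ = ln 2 / 20 = 0.0346574 per minute.
P(14.5 < X < 28.94) = e^(−λ·14.5) − e^(−λ·28.94) = 0.60500 − 0.36678 ≈ 0.238.

0.238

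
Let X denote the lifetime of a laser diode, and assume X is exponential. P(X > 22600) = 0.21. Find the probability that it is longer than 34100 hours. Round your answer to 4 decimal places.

0.0949

e^(−λ·22600) = 0.21 ⇒ λ = −ln(0.21)/22600 = 0.0000690552.
P(X > 34100) = e^(−0.0000690552·34100) = e^(−2.3548) ≈ 0.0949.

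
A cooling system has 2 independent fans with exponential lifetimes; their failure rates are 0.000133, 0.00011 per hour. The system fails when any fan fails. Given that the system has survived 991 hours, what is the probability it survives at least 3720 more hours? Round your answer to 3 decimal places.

Time to first failure ~ Exp(Σλ) with Σλ = 0.000243.
By memorylessness, P(T > 991+3720 | T > 991) = P(T > 3720) = e^(−0.000243·3720) ≈ 0.405.

0.405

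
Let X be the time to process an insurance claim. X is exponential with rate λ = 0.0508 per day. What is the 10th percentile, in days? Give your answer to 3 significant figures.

2.07

Set 1 − e^(−λt) = 0.1, so t = −ln(0.9)/λ = 0.10536/0.0508 ≈ 2.07403 days.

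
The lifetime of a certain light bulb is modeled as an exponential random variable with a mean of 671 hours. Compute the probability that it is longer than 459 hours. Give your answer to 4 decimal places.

0.5046

The rate is λ = 1/671 = 0.00149031 per hour.
P(X > 459) = e^(−λ·459) = e^(−0.68405) ≈ 0.5046.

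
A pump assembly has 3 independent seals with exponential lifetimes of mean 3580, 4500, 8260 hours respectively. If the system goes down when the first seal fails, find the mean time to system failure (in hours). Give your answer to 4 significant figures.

The first failure time is exponential with rate Σλ_i = 1/3580 + 1/4500 + 1/8260 = 0.000622617 per hour.
E[min] = 1/Σλ = 1/0.000622617 = 1606.12 hours.

1606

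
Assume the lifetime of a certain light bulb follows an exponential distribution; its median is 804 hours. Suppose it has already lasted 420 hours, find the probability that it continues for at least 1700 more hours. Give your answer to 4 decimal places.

0.2309

For an exponential, median = ln(2)/λ, so λ = ln 2 / 804 = 0.000862123 per hour.
P(X > s+t | X > s) = e^(−λ(s+t))/e^(−λs) = e^(−λt), independent of s = 420.
P(X > 1700) = e^(−1.4656) ≈ 0.2309.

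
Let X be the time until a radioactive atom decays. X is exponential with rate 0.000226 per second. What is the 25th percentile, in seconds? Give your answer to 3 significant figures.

Set 1 − e^(−λt) = 0.25, so t = −ln(0.75)/λ = 0.28768/0.000226 ≈ 1272.93 seconds.

1270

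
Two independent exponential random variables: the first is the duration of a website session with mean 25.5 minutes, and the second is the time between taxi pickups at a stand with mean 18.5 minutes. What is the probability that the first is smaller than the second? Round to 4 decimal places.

λ_1 = 1/25.5 = 0.0392157, λ_2 = 1/18.5 = 0.0540541.
For independent exponentials, P(the first < the second) = λ_1/(λ_1+λ_2) = 0.0392157/0.0932697 ≈ 0.4205.

0.4205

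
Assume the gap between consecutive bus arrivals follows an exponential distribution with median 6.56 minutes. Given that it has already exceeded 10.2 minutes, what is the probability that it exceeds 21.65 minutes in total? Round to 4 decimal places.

0.2982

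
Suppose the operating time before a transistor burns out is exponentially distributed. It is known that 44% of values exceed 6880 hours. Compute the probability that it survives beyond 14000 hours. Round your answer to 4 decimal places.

0.1881

e^(−λ·6880) = 0.44 ⇒ λ = −ln(0.44)/6880 = 0.000119329.
P(X > 14000) = e^(−0.000119329·14000) = e^(−1.6706) ≈ 0.1881.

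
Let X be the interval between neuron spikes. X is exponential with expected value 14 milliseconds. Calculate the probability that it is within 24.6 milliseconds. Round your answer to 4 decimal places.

0.8275

The rate is λ = 1/14 = 0.0714286 per millisecond.
P(X ≤ 24.6) = 1 − e^(−λ·24.6) = 1 − e^(−1.7571) ≈ 0.8275.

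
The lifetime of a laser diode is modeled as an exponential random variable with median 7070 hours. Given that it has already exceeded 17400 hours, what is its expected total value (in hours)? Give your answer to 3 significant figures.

27600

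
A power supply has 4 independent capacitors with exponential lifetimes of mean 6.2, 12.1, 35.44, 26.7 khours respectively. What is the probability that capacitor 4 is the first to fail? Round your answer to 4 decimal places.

0.1210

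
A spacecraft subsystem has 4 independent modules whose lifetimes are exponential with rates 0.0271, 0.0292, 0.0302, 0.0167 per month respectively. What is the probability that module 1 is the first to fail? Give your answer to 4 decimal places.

0.2626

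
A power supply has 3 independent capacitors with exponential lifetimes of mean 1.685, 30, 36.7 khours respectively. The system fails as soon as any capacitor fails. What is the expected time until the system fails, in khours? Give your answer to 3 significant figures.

The first failure time is exponential with rate Σλ_i = 1/1.685 + 1/30 + 1/36.7 = 0.654053 per khour.
E[min] = 1/Σλ = 1/0.654053 = 1.52893 khours.

1.53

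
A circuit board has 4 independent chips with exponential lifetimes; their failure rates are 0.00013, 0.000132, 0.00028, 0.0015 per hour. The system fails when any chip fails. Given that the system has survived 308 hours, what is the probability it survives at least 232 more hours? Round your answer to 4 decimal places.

Time to first failure ~ Exp(Σλ) with Σλ = 0.002042.
By memorylessness, P(T > 308+232 | T > 308) = P(T > 232) = e^(−0.002042·232) ≈ 0.6227.

0.6227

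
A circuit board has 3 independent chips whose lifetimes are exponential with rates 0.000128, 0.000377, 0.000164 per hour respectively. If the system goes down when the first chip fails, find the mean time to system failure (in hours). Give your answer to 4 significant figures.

The time to first failure is exponential with rate Σλ = 0.000128 + 0.000377 + 0.000164 = 0.000669.
E[min] = 1/Σλ = 1/0.000669 = 1494.77 hours.

1495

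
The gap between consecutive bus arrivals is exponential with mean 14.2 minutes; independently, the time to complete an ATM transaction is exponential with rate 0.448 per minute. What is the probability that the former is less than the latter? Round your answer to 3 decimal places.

0.136

λ_1 = 1/14.2 = 0.0704225, λ_2 = 0.448.
For independent exponentials, P(the former < the latter) = λ_1/(λ_1+λ_2) = 0.0704225/0.518423 ≈ 0.136.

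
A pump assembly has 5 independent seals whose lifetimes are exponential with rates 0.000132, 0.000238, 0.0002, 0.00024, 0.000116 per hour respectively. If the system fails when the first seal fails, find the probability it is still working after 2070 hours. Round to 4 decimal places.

0.1471

The time to first failure is exponential with rate Σλ = 0.000132 + 0.000238 + 0.0002 + 0.00024 + 0.000116 = 0.000926.
P(min > 2070) = e^(−0.000926·2070) = e^(−1.9168) ≈ 0.1471.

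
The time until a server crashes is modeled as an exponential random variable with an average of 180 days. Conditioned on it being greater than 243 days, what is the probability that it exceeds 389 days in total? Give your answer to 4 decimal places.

0.4444

The rate is λ = 1/180 = 0.00555556 per day.
By the memoryless property, P(X > 243+146 | X > 243) = P(X > 146).
P(X > 146) = e^(−0.81111) ≈ 0.4444.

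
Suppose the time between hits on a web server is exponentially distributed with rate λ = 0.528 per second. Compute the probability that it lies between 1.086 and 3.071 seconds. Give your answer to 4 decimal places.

P(1.086 < X < 3.071) = e^(−λ·1.086) − e^(−λ·3.071) = 0.56360 − 0.19760 ≈ 0.3660.

0.3660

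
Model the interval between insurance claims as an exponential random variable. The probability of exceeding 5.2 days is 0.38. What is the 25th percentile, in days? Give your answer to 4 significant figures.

1.546

e^(−λ·5.2) = 0.38 ⇒ λ = −ln(0.38)/5.2 = 0.186074.
25th percentile: 1 − e^(−λt) = 0.25, t = −ln(0.75)/λ = 1.54606 days.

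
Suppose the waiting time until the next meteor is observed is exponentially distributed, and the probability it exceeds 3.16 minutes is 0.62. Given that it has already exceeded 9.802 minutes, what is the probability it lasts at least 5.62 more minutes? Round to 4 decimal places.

From e^(−λ·3.16) = 0.62, λ = −ln(0.62)/3.16 = 0.151277.
Memoryless: P(X > 9.802+5.62 | X > 9.802) = P(X > 5.62) = e^(−0.151277·5.62) ≈ 0.4273.

0.4273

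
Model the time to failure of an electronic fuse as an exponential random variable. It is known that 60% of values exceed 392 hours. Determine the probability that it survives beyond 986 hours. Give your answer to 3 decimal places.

e^(−λ·392) = 0.60 ⇒ λ = −ln(0.60)/392 = 0.00130313.
P(X > 986) = e^(−0.00130313·986) = e^(−1.2849) ≈ 0.277.

0.277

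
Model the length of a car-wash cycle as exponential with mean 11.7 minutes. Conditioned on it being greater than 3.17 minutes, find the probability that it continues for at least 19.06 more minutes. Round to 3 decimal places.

0.196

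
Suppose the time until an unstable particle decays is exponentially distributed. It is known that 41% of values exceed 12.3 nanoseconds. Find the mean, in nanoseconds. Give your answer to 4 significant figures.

e^(−λ·12.3) = 0.41 ⇒ λ = −ln(0.41)/12.3 = 0.0724877.
Mean = 1/λ = 13.7955 nanoseconds.

13.80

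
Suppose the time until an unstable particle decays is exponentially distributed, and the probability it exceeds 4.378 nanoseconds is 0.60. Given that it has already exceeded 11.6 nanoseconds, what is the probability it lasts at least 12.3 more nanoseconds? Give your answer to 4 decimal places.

0.2381

From e^(−λ·4.378) = 0.60, λ = −ln(0.60)/4.378 = 0.11668.
Memoryless: P(X > 11.6+12.3 | X > 11.6) = P(X > 12.3) = e^(−0.11668·12.3) ≈ 0.2381.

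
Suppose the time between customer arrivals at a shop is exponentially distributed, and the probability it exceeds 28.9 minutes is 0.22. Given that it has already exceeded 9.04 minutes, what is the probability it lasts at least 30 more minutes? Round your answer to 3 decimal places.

From e^(−λ·28.9) = 0.22, λ = −ln(0.22)/28.9 = 0.052392.
Memoryless: P(X > 9.04+30 | X > 9.04) = P(X > 30) = e^(−0.052392·30) ≈ 0.208.

0.208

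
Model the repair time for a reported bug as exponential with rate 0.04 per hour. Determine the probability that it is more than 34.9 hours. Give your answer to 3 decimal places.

P(X > 34.9) = e^(−λ·34.9) = e^(−1.396) ≈ 0.248.

0.248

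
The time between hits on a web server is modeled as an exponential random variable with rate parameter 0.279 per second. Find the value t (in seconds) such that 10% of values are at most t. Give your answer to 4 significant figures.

0.3776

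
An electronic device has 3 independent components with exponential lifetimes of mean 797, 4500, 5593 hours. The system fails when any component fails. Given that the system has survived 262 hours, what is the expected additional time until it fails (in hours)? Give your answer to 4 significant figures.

604.0

First-failure rate Σλ = 1/797 + 1/4500 + 1/5593 = 0.00165572.
By memorylessness the expected residual is 1/Σλ = 603.966 hours, regardless of the 262 already elapsed.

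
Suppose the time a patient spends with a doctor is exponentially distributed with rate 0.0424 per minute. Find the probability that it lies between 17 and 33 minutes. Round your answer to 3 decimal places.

0.240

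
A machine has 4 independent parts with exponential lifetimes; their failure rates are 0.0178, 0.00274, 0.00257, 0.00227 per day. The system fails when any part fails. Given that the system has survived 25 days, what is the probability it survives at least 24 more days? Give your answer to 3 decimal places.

Time to first failure ~ Exp(Σλ) with Σλ = 0.02538.
By memorylessness, P(T > 25+24 | T > 25) = P(T > 24) = e^(−0.02538·24) ≈ 0.544.

0.544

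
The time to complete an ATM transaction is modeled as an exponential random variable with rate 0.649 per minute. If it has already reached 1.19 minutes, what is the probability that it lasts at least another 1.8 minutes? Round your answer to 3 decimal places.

The exponential is memoryless, so the remaining time is again Exp(λ): the condition X > 1.19 is irrelevant.
P(X > 1.8) = e^(−1.1682) ≈ 0.311.

0.311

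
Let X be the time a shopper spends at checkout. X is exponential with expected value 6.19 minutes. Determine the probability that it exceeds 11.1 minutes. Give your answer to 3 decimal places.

0.166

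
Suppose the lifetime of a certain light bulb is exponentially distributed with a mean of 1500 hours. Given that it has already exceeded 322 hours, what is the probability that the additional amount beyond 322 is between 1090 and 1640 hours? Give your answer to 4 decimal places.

The rate is λ = 1/1500 = 0.000666667 per hour.
Memoryless: the residual past 322 is again Exp(λ).
P(1090 < residual < 1640) = e^(−λ·1090) − e^(−λ·1640) = 0.48352 − 0.33510 ≈ 0.1484.

0.1484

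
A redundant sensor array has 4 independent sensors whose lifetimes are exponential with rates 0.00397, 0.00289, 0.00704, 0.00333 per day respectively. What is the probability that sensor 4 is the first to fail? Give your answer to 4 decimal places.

0.1933

The time to first failure is exponential with rate Σλ = 0.00397 + 0.00289 + 0.00704 + 0.00333 = 0.01723.
P(sensor 4 first) = λ_4/Σλ = 0.00333/0.01723 ≈ 0.1933.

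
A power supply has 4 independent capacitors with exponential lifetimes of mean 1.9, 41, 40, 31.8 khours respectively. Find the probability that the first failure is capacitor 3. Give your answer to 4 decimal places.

0.0412

Rates: λ_i = 1/mean_i → 0.526316, 0.0243902, 0.025, 0.0314465; Σλ = 0.607153.
P(capacitor 3 first) = λ_3/Σλ = 0.025/0.607153 ≈ 0.0412.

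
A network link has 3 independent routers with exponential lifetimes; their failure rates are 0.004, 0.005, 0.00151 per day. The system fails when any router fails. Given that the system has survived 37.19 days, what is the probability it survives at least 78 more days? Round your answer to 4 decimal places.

0.4405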